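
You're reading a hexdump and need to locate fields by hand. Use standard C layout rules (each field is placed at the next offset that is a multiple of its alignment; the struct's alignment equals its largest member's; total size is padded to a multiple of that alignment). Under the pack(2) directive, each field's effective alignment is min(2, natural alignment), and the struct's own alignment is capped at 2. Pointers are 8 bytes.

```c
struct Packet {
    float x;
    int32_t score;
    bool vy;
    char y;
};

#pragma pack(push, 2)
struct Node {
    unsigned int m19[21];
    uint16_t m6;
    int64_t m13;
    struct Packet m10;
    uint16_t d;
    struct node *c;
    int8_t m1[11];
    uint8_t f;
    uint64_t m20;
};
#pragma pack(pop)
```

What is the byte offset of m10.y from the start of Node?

Packet: x at 0 (size 4, align 4) → ends 4; score at 4 (size 4, align 4) → ends 8; vy at 8 (size 1, align 1) → ends 9; y at 9 (size 1, align 1) → ends 10; tail pad 2 to reach multiple of 4; total 12 bytes, alignment 4
m19 at 0 (size 84, align 2) → ends 84
m6 at 84 (size 2, align 2) → ends 86
m13 at 86 (size 8, align 2) → ends 94
m10 at 94 (size 12, align 2) → ends 106
within Packet: y at 9
94 + 9 = 103

103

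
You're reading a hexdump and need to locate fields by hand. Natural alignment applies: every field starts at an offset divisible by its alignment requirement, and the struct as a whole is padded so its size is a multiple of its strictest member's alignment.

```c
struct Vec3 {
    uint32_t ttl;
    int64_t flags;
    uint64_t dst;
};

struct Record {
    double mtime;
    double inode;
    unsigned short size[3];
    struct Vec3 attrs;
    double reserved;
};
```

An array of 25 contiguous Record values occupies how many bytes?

Vec3: @0: ttl [4B, align 4] → 4; +4 pad (align 8); @8: flags [8B, align 8] → 16; @16: dst [8B, align 8] → 24; size 24, align 8
@0: mtime [8B, align 8] → 8
@8: inode [8B, align 8] → 16
@16: size [6B, align 2] → 22
+2 pad (align 8)
@24: attrs [24B, align 8] → 48
@48: reserved [8B, align 8] → 56
size 56, align 8
array of 25: 25 × 56 = 1400

1400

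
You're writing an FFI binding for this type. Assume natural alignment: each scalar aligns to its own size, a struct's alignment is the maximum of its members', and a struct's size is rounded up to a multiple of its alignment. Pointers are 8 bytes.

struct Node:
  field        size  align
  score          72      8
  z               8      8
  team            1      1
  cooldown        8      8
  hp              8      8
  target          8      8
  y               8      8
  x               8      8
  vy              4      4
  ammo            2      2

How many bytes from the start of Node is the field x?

120

0..72  score  (72B, 8-aligned)
72..80  z  (8B, 8-aligned)
80..81  team  (1B, 1-aligned)
81..88  -- padding (7B)
88..96  cooldown  (8B, 8-aligned)
96..104  hp  (8B, 8-aligned)
104..112  target  (8B, 8-aligned)
112..120  y  (8B, 8-aligned)
120..128  x  (8B, 8-aligned)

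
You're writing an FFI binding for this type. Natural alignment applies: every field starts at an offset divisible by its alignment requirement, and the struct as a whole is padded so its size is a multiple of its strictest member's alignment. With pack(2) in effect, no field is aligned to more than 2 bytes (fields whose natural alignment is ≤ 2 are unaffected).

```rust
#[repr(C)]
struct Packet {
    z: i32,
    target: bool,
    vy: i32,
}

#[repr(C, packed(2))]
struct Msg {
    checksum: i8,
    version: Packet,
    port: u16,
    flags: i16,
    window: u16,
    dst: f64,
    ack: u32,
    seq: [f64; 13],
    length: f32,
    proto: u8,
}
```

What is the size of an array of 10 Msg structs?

Packet: z at 0 (size 4, align 4) → ends 4; target at 4 (size 1, align 1) → ends 5; pad 3 to align 4 for vy; vy at 8 (size 4, align 4) → ends 12; total 12 bytes, alignment 4
checksum at 0 (size 1, align 1) → ends 1
pad 1 to align 2 for version
version at 2 (size 12, align 2) → ends 14
port at 14 (size 2, align 2) → ends 16
flags at 16 (size 2, align 2) → ends 18
window at 18 (size 2, align 2) → ends 20
dst at 20 (size 8, align 2) → ends 28
ack at 28 (size 4, align 2) → ends 32
seq at 32 (size 104, align 2) → ends 136
length at 136 (size 4, align 2) → ends 140
proto at 140 (size 1, align 1) → ends 141
tail pad 1 to reach multiple of 2
total 142 bytes, alignment 2
array of 10: 10 × 142 = 1420

1420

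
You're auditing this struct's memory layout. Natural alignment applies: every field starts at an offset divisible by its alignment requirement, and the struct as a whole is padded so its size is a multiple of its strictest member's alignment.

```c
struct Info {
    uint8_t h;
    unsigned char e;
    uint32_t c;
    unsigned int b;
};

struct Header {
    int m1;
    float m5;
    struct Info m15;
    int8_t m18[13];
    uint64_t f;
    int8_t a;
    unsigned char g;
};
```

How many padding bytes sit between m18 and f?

Info: 0..1  h  (1B, 1-aligned); 1..2  e  (1B, 1-aligned); 2..4  -- padding (2B); 4..8  c  (4B, 4-aligned); 8..12  b  (4B, 4-aligned); sizeof = 12, alignof = 4
0..4  m1  (4B, 4-aligned)
4..8  m5  (4B, 4-aligned)
8..20  m15  (12B, 4-aligned)
20..33  m18  (13B, 1-aligned)
33..40  -- padding (7B)
40..48  f  (8B, 8-aligned)

7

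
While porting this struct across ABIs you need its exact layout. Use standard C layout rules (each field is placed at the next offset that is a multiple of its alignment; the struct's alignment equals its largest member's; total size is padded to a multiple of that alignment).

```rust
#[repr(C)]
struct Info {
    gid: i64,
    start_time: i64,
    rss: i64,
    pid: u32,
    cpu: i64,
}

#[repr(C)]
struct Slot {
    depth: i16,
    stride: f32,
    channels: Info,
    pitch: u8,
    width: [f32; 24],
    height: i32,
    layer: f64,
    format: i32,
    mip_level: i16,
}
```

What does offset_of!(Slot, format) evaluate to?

160

Info: 0..8  gid  (8B, 8-aligned); 8..16  start_time  (8B, 8-aligned); 16..24  rss  (8B, 8-aligned); 24..28  pid  (4B, 4-aligned); 28..32  -- padding (4B); 32..40  cpu  (8B, 8-aligned); sizeof = 40, alignof = 8
0..2  depth  (2B, 2-aligned)
2..4  -- padding (2B)
4..8  stride  (4B, 4-aligned)
8..48  channels  (40B, 8-aligned)
48..49  pitch  (1B, 1-aligned)
49..52  -- padding (3B)
52..148  width  (96B, 4-aligned)
148..152  height  (4B, 4-aligned)
152..160  layer  (8B, 8-aligned)
160..164  format  (4B, 4-aligned)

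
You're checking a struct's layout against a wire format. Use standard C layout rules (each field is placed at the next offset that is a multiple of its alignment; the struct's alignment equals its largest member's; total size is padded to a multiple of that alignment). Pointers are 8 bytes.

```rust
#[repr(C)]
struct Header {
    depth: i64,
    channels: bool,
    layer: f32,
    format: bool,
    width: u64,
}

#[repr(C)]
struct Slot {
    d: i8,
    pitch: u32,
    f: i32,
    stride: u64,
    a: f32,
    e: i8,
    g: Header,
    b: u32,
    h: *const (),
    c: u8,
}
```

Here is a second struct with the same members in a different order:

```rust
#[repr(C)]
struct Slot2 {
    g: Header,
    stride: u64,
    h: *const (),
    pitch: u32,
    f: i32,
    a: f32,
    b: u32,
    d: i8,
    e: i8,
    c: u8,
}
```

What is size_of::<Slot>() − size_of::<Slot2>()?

16

Header: depth at 0 (size 8, align 8) → ends 8; channels at 8 (size 1, align 1) → ends 9; pad 3 to align 4 for layer; layer at 12 (size 4, align 4) → ends 16; format at 16 (size 1, align 1) → ends 17; pad 7 to align 8 for width; width at 24 (size 8, align 8) → ends 32; total 32 bytes, alignment 8
d at 0 (size 1, align 1) → ends 1
pad 3 to align 4 for pitch
pitch at 4 (size 4, align 4) → ends 8
f at 8 (size 4, align 4) → ends 12
pad 4 to align 8 for stride
stride at 16 (size 8, align 8) → ends 24
a at 24 (size 4, align 4) → ends 28
e at 28 (size 1, align 1) → ends 29
pad 3 to align 8 for g
g at 32 (size 32, align 8) → ends 64
b at 64 (size 4, align 4) → ends 68
pad 4 to align 8 for h
h at 72 (size 8, align 8) → ends 80
c at 80 (size 1, align 1) → ends 81
tail pad 7 to reach multiple of 8
total 88 bytes, alignment 8
— Slot2 —
g at 0 (size 32, align 8) → ends 32
stride at 32 (size 8, align 8) → ends 40
h at 40 (size 8, align 8) → ends 48
pitch at 48 (size 4, align 4) → ends 52
f at 52 (size 4, align 4) → ends 56
a at 56 (size 4, align 4) → ends 60
b at 60 (size 4, align 4) → ends 64
d at 64 (size 1, align 1) → ends 65
e at 65 (size 1, align 1) → ends 66
c at 66 (size 1, align 1) → ends 67
tail pad 5 to reach multiple of 8
total 72 bytes, alignment 8
88 − 72 = 16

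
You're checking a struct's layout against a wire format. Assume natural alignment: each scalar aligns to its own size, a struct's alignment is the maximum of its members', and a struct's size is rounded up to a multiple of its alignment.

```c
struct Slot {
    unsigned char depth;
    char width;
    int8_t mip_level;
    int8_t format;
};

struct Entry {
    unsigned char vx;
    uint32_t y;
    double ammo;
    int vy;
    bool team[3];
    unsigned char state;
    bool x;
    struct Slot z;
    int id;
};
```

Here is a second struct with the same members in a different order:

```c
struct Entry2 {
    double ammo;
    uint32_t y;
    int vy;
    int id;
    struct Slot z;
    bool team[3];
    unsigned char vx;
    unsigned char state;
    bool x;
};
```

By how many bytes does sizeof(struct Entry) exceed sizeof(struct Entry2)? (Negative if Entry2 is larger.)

8

Slot: 0..1  depth  (1B, 1-aligned); 1..2  width  (1B, 1-aligned); 2..3  mip_level  (1B, 1-aligned); 3..4  format  (1B, 1-aligned); sizeof = 4, alignof = 1
0..1  vx  (1B, 1-aligned)
1..4  -- padding (3B)
4..8  y  (4B, 4-aligned)
8..16  ammo  (8B, 8-aligned)
16..20  vy  (4B, 4-aligned)
20..23  team  (3B, 1-aligned)
23..24  state  (1B, 1-aligned)
24..25  x  (1B, 1-aligned)
25..29  z  (4B, 1-aligned)
29..32  -- padding (3B)
32..36  id  (4B, 4-aligned)
36..40  -- tail padding (4B)
sizeof = 40, alignof = 8
— Entry2 —
0..8  ammo  (8B, 8-aligned)
8..12  y  (4B, 4-aligned)
12..16  vy  (4B, 4-aligned)
16..20  id  (4B, 4-aligned)
20..24  z  (4B, 1-aligned)
24..27  team  (3B, 1-aligned)
27..28  vx  (1B, 1-aligned)
28..29  state  (1B, 1-aligned)
29..30  x  (1B, 1-aligned)
30..32  -- tail padding (2B)
sizeof = 32, alignof = 8
40 − 32 = 8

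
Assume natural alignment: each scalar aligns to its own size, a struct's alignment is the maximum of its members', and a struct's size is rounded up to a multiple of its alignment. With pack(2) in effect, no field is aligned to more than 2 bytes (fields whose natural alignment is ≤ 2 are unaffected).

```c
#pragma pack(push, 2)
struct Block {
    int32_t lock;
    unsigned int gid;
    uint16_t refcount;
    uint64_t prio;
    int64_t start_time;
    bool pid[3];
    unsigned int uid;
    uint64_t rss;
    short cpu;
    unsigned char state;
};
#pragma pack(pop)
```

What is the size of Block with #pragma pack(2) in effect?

0..4  lock  (4B, 2-aligned)
4..8  gid  (4B, 2-aligned)
8..10  refcount  (2B, 2-aligned)
10..18  prio  (8B, 2-aligned)
18..26  start_time  (8B, 2-aligned)
26..29  pid  (3B, 1-aligned)
29..30  -- padding (1B)
30..34  uid  (4B, 2-aligned)
34..42  rss  (8B, 2-aligned)
42..44  cpu  (2B, 2-aligned)
44..45  state  (1B, 1-aligned)
45..46  -- tail padding (1B)
sizeof = 46, alignof = 2

46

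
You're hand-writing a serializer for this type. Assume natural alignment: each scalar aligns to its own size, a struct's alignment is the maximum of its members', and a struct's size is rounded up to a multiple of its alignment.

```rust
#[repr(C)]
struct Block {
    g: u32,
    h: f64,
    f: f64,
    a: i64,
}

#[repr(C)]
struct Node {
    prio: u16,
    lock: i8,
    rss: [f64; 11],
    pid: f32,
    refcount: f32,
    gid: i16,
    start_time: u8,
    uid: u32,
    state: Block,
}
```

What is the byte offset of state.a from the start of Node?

Block: 0..4  g  (4B, 4-aligned); 4..8  -- padding (4B); 8..16  h  (8B, 8-aligned); 16..24  f  (8B, 8-aligned); 24..32  a  (8B, 8-aligned); sizeof = 32, alignof = 8
0..2  prio  (2B, 2-aligned)
2..3  lock  (1B, 1-aligned)
3..8  -- padding (5B)
8..96  rss  (88B, 8-aligned)
96..100  pid  (4B, 4-aligned)
100..104  refcount  (4B, 4-aligned)
104..106  gid  (2B, 2-aligned)
106..107  start_time  (1B, 1-aligned)
107..108  -- padding (1B)
108..112  uid  (4B, 4-aligned)
112..144  state  (32B, 8-aligned)
within Block: a at 24
112 + 24 = 136

136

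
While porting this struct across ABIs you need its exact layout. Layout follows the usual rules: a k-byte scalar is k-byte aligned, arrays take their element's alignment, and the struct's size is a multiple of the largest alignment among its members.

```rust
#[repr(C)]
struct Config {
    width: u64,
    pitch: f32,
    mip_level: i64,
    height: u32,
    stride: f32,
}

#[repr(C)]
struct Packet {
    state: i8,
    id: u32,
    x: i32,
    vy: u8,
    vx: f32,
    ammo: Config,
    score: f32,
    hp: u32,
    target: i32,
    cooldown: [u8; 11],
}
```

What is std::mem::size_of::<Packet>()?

Config: width at 0 (size 8, align 8) → ends 8; pitch at 8 (size 4, align 4) → ends 12; pad 4 to align 8 for mip_level; mip_level at 16 (size 8, align 8) → ends 24; height at 24 (size 4, align 4) → ends 28; stride at 28 (size 4, align 4) → ends 32; total 32 bytes, alignment 8
state at 0 (size 1, align 1) → ends 1
pad 3 to align 4 for id
id at 4 (size 4, align 4) → ends 8
x at 8 (size 4, align 4) → ends 12
vy at 12 (size 1, align 1) → ends 13
pad 3 to align 4 for vx
vx at 16 (size 4, align 4) → ends 20
pad 4 to align 8 for ammo
ammo at 24 (size 32, align 8) → ends 56
score at 56 (size 4, align 4) → ends 60
hp at 60 (size 4, align 4) → ends 64
target at 64 (size 4, align 4) → ends 68
cooldown at 68 (size 11, align 1) → ends 79
tail pad 1 to reach multiple of 8
total 80 bytes, alignment 8

80 bytes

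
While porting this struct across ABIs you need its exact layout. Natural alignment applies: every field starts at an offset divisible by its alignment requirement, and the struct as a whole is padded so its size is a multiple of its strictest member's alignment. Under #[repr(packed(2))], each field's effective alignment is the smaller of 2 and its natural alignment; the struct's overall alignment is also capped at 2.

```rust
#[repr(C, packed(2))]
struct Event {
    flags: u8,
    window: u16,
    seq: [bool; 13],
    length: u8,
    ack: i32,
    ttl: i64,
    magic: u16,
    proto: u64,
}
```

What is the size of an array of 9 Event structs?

@0: flags [1B, align 1] → 1
+1 pad (align 2)
@2: window [2B, align 2] → 4
@4: seq [13B, align 1] → 17
@17: length [1B, align 1] → 18
@18: ack [4B, align 2] → 22
@22: ttl [8B, align 2] → 30
@30: magic [2B, align 2] → 32
@32: proto [8B, align 2] → 40
size 40, align 2
array of 9: 9 × 40 = 360

360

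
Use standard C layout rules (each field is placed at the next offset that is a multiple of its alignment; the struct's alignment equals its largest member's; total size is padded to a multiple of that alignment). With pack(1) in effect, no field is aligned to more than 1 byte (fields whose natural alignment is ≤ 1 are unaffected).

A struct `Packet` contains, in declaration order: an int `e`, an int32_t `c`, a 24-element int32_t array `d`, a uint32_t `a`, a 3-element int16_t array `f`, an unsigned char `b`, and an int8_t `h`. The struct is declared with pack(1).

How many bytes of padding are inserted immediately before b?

0..4  e  (4B, 1-aligned)
4..8  c  (4B, 1-aligned)
8..104  d  (96B, 1-aligned)
104..108  a  (4B, 1-aligned)
108..114  f  (6B, 1-aligned)
114..115  b  (1B, 1-aligned)

0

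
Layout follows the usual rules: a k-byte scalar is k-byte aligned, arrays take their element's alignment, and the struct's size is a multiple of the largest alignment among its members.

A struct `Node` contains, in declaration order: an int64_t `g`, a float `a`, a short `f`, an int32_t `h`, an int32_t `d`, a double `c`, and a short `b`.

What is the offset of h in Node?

16

0..8  g  (8B, 8-aligned)
8..12  a  (4B, 4-aligned)
12..14  f  (2B, 2-aligned)
14..16  -- padding (2B)
16..20  h  (4B, 4-aligned)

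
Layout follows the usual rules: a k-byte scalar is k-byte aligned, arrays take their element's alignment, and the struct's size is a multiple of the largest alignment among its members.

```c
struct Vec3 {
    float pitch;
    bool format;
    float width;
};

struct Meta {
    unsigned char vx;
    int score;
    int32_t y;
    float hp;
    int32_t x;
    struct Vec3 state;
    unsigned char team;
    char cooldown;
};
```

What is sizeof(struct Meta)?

Vec3: 0..4  pitch  (4B, 4-aligned); 4..5  format  (1B, 1-aligned); 5..8  -- padding (3B); 8..12  width  (4B, 4-aligned); sizeof = 12, alignof = 4
0..1  vx  (1B, 1-aligned)
1..4  -- padding (3B)
4..8  score  (4B, 4-aligned)
8..12  y  (4B, 4-aligned)
12..16  hp  (4B, 4-aligned)
16..20  x  (4B, 4-aligned)
20..32  state  (12B, 4-aligned)
32..33  team  (1B, 1-aligned)
33..34  cooldown  (1B, 1-aligned)
34..36  -- tail padding (2B)
sizeof = 36, alignof = 4

36 bytes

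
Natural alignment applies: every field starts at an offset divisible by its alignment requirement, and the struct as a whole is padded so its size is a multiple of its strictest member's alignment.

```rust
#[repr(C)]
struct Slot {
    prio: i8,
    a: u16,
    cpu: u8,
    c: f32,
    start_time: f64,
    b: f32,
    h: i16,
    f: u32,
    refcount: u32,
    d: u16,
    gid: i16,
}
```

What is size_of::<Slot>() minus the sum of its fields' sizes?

14

prio at 0 (size 1, align 1) → ends 1
pad 1 to align 2 for a
a at 2 (size 2, align 2) → ends 4
cpu at 4 (size 1, align 1) → ends 5
pad 3 to align 4 for c
c at 8 (size 4, align 4) → ends 12
pad 4 to align 8 for start_time
start_time at 16 (size 8, align 8) → ends 24
b at 24 (size 4, align 4) → ends 28
h at 28 (size 2, align 2) → ends 30
pad 2 to align 4 for f
f at 32 (size 4, align 4) → ends 36
refcount at 36 (size 4, align 4) → ends 40
d at 40 (size 2, align 2) → ends 42
gid at 42 (size 2, align 2) → ends 44
tail pad 4 to reach multiple of 8
total 48 bytes, alignment 8
data bytes 34, size 48 → padding 14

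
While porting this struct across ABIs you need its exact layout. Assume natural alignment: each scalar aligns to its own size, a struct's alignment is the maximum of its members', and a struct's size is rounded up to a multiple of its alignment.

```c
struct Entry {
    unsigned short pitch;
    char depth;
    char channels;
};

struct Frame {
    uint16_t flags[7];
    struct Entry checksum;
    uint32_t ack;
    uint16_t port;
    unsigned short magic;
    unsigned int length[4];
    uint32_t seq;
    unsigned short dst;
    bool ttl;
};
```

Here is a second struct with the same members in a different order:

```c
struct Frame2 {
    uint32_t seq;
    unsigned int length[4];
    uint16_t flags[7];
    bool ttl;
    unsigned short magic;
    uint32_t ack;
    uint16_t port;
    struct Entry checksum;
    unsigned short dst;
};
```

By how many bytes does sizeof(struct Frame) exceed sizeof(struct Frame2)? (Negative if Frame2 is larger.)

0

Entry: @0: pitch [2B, align 2] → 2; @2: depth [1B, align 1] → 3; @3: channels [1B, align 1] → 4; size 4, align 2
@0: flags [14B, align 2] → 14
@14: checksum [4B, align 2] → 18
+2 pad (align 4)
@20: ack [4B, align 4] → 24
@24: port [2B, align 2] → 26
@26: magic [2B, align 2] → 28
@28: length [16B, align 4] → 44
@44: seq [4B, align 4] → 48
@48: dst [2B, align 2] → 50
@50: ttl [1B, align 1] → 51
+1 tail pad (align 4)
size 52, align 4
— Frame2 —
@0: seq [4B, align 4] → 4
@4: length [16B, align 4] → 20
@20: flags [14B, align 2] → 34
@34: ttl [1B, align 1] → 35
+1 pad (align 2)
@36: magic [2B, align 2] → 38
+2 pad (align 4)
@40: ack [4B, align 4] → 44
@44: port [2B, align 2] → 46
@46: checksum [4B, align 2] → 50
@50: dst [2B, align 2] → 52
size 52, align 4
52 − 52 = 0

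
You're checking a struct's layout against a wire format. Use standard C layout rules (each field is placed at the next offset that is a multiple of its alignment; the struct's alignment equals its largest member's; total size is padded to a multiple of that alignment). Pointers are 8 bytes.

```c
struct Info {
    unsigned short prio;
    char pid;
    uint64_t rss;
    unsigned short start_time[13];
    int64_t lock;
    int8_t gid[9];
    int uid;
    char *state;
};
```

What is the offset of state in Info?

72

0..2  prio  (2B, 2-aligned)
2..3  pid  (1B, 1-aligned)
3..8  -- padding (5B)
8..16  rss  (8B, 8-aligned)
16..42  start_time  (26B, 2-aligned)
42..48  -- padding (6B)
48..56  lock  (8B, 8-aligned)
56..65  gid  (9B, 1-aligned)
65..68  -- padding (3B)
68..72  uid  (4B, 4-aligned)
72..80  state  (8B, 8-aligned)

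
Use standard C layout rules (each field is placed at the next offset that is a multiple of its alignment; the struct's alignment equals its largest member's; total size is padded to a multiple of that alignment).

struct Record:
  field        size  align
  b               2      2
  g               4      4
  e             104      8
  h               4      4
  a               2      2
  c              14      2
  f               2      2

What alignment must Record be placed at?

8

member alignments: b=2, g=4, e=8, h=4, a=2, c=2, f=2
max = 8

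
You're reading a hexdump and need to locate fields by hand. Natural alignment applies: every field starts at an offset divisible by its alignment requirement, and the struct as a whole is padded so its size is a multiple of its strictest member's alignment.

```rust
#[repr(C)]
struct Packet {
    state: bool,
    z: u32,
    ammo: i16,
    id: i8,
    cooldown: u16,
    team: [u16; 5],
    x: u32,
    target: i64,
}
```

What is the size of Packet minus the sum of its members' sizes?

8

0..1  state  (1B, 1-aligned)
1..4  -- padding (3B)
4..8  z  (4B, 4-aligned)
8..10  ammo  (2B, 2-aligned)
10..11  id  (1B, 1-aligned)
11..12  -- padding (1B)
12..14  cooldown  (2B, 2-aligned)
14..24  team  (10B, 2-aligned)
24..28  x  (4B, 4-aligned)
28..32  -- padding (4B)
32..40  target  (8B, 8-aligned)
sizeof = 40, alignof = 8
data bytes 32, size 40 → padding 8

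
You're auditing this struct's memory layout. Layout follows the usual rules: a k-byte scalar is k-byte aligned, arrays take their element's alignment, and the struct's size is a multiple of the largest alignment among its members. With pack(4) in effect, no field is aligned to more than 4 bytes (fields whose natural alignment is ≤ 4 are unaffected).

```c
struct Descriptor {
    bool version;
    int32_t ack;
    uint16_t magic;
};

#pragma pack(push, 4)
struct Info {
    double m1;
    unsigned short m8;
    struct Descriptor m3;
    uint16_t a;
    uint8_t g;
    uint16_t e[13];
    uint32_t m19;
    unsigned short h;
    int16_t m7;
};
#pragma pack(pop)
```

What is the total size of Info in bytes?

Descriptor: 0..1  version  (1B, 1-aligned); 1..4  -- padding (3B); 4..8  ack  (4B, 4-aligned); 8..10  magic  (2B, 2-aligned); 10..12  -- tail padding (2B); sizeof = 12, alignof = 4
0..8  m1  (8B, 4-aligned)
8..10  m8  (2B, 2-aligned)
10..12  -- padding (2B)
12..24  m3  (12B, 4-aligned)
24..26  a  (2B, 2-aligned)
26..27  g  (1B, 1-aligned)
27..28  -- padding (1B)
28..54  e  (26B, 2-aligned)
54..56  -- padding (2B)
56..60  m19  (4B, 4-aligned)
60..62  h  (2B, 2-aligned)
62..64  m7  (2B, 2-aligned)
sizeof = 64, alignof = 4

64 bytes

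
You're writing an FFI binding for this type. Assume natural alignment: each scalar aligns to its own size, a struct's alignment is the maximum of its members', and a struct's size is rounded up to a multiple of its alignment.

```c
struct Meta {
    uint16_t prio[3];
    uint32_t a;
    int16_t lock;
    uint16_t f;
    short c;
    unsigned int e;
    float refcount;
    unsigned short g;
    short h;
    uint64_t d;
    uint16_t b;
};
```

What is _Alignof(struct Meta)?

8

member alignments: prio=2, a=4, lock=2, f=2, c=2, e=4, refcount=4, g=2, h=2, d=8, b=2
max = 8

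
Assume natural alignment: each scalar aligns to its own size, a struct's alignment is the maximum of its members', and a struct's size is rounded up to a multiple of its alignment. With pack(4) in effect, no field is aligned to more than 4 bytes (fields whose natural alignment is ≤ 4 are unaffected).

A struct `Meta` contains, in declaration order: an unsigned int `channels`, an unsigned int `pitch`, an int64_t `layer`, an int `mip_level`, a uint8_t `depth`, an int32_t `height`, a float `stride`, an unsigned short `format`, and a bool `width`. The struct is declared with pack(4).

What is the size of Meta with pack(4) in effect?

channels at 0 (size 4, align 4) → ends 4
pitch at 4 (size 4, align 4) → ends 8
layer at 8 (size 8, align 4) → ends 16
mip_level at 16 (size 4, align 4) → ends 20
depth at 20 (size 1, align 1) → ends 21
pad 3 to align 4 for height
height at 24 (size 4, align 4) → ends 28
stride at 28 (size 4, align 4) → ends 32
format at 32 (size 2, align 2) → ends 34
width at 34 (size 1, align 1) → ends 35
tail pad 1 to reach multiple of 4
total 36 bytes, alignment 4

36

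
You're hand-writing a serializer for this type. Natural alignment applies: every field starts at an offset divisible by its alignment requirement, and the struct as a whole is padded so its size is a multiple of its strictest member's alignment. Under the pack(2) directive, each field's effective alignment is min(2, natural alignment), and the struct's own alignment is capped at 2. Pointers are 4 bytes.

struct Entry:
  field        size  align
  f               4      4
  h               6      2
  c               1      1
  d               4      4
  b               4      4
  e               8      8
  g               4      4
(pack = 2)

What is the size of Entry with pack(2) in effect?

@0: f [4B, align 2] → 4
@4: h [6B, align 2] → 10
@10: c [1B, align 1] → 11
+1 pad (align 2)
@12: d [4B, align 2] → 16
@16: b [4B, align 2] → 20
@20: e [8B, align 2] → 28
@28: g [4B, align 2] → 32
size 32, align 2

32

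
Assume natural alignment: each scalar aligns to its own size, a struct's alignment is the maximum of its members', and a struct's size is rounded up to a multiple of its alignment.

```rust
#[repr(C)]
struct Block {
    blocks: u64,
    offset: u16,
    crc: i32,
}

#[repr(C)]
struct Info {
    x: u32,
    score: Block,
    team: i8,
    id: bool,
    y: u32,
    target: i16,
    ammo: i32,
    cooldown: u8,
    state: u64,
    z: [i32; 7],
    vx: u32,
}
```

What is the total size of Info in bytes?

88

Block: 0..8  blocks  (8B, 8-aligned); 8..10  offset  (2B, 2-aligned); 10..12  -- padding (2B); 12..16  crc  (4B, 4-aligned); sizeof = 16, alignof = 8
0..4  x  (4B, 4-aligned)
4..8  -- padding (4B)
8..24  score  (16B, 8-aligned)
24..25  team  (1B, 1-aligned)
25..26  id  (1B, 1-aligned)
26..28  -- padding (2B)
28..32  y  (4B, 4-aligned)
32..34  target  (2B, 2-aligned)
34..36  -- padding (2B)
36..40  ammo  (4B, 4-aligned)
40..41  cooldown  (1B, 1-aligned)
41..48  -- padding (7B)
48..56  state  (8B, 8-aligned)
56..84  z  (28B, 4-aligned)
84..88  vx  (4B, 4-aligned)
sizeof = 88, alignof = 8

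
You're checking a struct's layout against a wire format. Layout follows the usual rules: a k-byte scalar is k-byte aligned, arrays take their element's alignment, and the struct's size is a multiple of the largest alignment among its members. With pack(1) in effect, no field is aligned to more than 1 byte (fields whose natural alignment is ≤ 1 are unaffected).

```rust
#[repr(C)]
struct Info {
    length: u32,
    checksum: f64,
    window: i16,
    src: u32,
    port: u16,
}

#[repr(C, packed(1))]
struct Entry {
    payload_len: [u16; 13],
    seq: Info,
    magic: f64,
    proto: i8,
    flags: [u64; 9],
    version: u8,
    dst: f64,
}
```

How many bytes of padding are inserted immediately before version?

Info: length at 0 (size 4, align 4) → ends 4; pad 4 to align 8 for checksum; checksum at 8 (size 8, align 8) → ends 16; window at 16 (size 2, align 2) → ends 18; pad 2 to align 4 for src; src at 20 (size 4, align 4) → ends 24; port at 24 (size 2, align 2) → ends 26; tail pad 6 to reach multiple of 8; total 32 bytes, alignment 8
payload_len at 0 (size 26, align 1) → ends 26
seq at 26 (size 32, align 1) → ends 58
magic at 58 (size 8, align 1) → ends 66
proto at 66 (size 1, align 1) → ends 67
flags at 67 (size 72, align 1) → ends 139
version at 139 (size 1, align 1) → ends 140

0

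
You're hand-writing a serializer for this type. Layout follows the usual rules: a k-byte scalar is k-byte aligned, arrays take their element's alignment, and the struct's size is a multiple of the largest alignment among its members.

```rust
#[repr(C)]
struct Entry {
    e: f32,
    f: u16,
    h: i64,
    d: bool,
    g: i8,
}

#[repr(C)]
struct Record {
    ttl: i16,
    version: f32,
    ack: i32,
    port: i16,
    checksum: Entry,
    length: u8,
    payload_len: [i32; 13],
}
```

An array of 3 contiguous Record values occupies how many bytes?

Entry: @0: e [4B, align 4] → 4; @4: f [2B, align 2] → 6; +2 pad (align 8); @8: h [8B, align 8] → 16; @16: d [1B, align 1] → 17; @17: g [1B, align 1] → 18; +6 tail pad (align 8); size 24, align 8
@0: ttl [2B, align 2] → 2
+2 pad (align 4)
@4: version [4B, align 4] → 8
@8: ack [4B, align 4] → 12
@12: port [2B, align 2] → 14
+2 pad (align 8)
@16: checksum [24B, align 8] → 40
@40: length [1B, align 1] → 41
+3 pad (align 4)
@44: payload_len [52B, align 4] → 96
size 96, align 8
array of 3: 3 × 96 = 288

288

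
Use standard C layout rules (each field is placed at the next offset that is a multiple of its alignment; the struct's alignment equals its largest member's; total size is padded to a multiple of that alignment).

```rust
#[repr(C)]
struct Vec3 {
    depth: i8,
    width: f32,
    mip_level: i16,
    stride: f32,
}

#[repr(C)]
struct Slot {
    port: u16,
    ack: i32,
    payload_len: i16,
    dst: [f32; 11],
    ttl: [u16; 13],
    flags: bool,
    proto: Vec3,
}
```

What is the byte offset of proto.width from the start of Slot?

88

Vec3: @0: depth [1B, align 1] → 1; +3 pad (align 4); @4: width [4B, align 4] → 8; @8: mip_level [2B, align 2] → 10; +2 pad (align 4); @12: stride [4B, align 4] → 16; size 16, align 4
@0: port [2B, align 2] → 2
+2 pad (align 4)
@4: ack [4B, align 4] → 8
@8: payload_len [2B, align 2] → 10
+2 pad (align 4)
@12: dst [44B, align 4] → 56
@56: ttl [26B, align 2] → 82
@82: flags [1B, align 1] → 83
+1 pad (align 4)
@84: proto [16B, align 4] → 100
within Vec3: width at 4
84 + 4 = 88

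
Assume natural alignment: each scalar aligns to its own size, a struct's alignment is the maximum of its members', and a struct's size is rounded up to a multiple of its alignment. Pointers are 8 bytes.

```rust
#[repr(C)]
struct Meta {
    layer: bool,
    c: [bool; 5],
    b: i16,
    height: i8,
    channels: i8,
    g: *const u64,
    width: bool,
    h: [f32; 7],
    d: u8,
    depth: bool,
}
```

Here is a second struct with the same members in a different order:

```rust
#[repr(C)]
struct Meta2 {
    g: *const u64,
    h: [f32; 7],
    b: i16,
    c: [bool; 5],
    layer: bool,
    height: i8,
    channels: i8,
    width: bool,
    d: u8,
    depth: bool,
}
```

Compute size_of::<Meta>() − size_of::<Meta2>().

8

@0: layer [1B, align 1] → 1
@1: c [5B, align 1] → 6
@6: b [2B, align 2] → 8
@8: height [1B, align 1] → 9
@9: channels [1B, align 1] → 10
+6 pad (align 8)
@16: g [8B, align 8] → 24
@24: width [1B, align 1] → 25
+3 pad (align 4)
@28: h [28B, align 4] → 56
@56: d [1B, align 1] → 57
@57: depth [1B, align 1] → 58
+6 tail pad (align 8)
size 64, align 8
— Meta2 —
@0: g [8B, align 8] → 8
@8: h [28B, align 4] → 36
@36: b [2B, align 2] → 38
@38: c [5B, align 1] → 43
@43: layer [1B, align 1] → 44
@44: height [1B, align 1] → 45
@45: channels [1B, align 1] → 46
@46: width [1B, align 1] → 47
@47: d [1B, align 1] → 48
@48: depth [1B, align 1] → 49
+7 tail pad (align 8)
size 56, align 8
64 − 56 = 8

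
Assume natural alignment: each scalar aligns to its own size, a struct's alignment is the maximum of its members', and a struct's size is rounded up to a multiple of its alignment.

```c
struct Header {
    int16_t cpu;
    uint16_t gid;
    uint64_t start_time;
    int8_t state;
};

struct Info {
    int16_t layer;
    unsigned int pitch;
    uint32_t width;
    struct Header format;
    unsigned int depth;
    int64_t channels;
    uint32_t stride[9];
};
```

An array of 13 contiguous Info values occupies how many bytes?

Header: @0: cpu [2B, align 2] → 2; @2: gid [2B, align 2] → 4; +4 pad (align 8); @8: start_time [8B, align 8] → 16; @16: state [1B, align 1] → 17; +7 tail pad (align 8); size 24, align 8
@0: layer [2B, align 2] → 2
+2 pad (align 4)
@4: pitch [4B, align 4] → 8
@8: width [4B, align 4] → 12
+4 pad (align 8)
@16: format [24B, align 8] → 40
@40: depth [4B, align 4] → 44
+4 pad (align 8)
@48: channels [8B, align 8] → 56
@56: stride [36B, align 4] → 92
+4 tail pad (align 8)
size 96, align 8
array of 13: 13 × 96 = 1248

1248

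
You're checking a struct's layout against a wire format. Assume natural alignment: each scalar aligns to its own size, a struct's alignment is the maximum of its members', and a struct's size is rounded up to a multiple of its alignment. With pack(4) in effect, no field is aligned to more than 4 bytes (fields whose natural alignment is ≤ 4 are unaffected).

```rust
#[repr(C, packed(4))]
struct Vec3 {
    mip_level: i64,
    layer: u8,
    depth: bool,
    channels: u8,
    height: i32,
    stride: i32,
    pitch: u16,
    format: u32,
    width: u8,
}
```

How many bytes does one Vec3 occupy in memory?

0..8  mip_level  (8B, 4-aligned)
8..9  layer  (1B, 1-aligned)
9..10  depth  (1B, 1-aligned)
10..11  channels  (1B, 1-aligned)
11..12  -- padding (1B)
12..16  height  (4B, 4-aligned)
16..20  stride  (4B, 4-aligned)
20..22  pitch  (2B, 2-aligned)
22..24  -- padding (2B)
24..28  format  (4B, 4-aligned)
28..29  width  (1B, 1-aligned)
29..32  -- tail padding (3B)
sizeof = 32, alignof = 4

32 bytes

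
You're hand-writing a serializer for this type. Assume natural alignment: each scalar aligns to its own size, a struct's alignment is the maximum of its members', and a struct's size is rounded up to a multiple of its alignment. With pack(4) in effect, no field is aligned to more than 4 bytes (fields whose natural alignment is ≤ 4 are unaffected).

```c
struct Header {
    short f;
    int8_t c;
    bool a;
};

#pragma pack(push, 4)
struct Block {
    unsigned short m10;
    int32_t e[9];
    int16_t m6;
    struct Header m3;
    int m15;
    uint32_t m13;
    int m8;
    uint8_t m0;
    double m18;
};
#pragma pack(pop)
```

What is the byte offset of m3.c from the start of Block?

Header: 0..2  f  (2B, 2-aligned); 2..3  c  (1B, 1-aligned); 3..4  a  (1B, 1-aligned); sizeof = 4, alignof = 2
0..2  m10  (2B, 2-aligned)
2..4  -- padding (2B)
4..40  e  (36B, 4-aligned)
40..42  m6  (2B, 2-aligned)
42..46  m3  (4B, 2-aligned)
within Header: c at 2
42 + 2 = 44

44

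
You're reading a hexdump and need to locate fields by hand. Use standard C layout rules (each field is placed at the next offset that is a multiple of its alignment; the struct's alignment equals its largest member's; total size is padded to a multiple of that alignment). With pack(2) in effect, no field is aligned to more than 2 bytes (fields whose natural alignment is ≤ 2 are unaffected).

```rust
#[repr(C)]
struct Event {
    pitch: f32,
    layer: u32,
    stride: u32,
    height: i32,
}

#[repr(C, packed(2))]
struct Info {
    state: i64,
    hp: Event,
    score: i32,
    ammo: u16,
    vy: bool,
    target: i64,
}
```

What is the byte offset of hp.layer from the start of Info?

12

Event: @0: pitch [4B, align 4] → 4; @4: layer [4B, align 4] → 8; @8: stride [4B, align 4] → 12; @12: height [4B, align 4] → 16; size 16, align 4
@0: state [8B, align 2] → 8
@8: hp [16B, align 2] → 24
within Event: layer at 4
8 + 4 = 12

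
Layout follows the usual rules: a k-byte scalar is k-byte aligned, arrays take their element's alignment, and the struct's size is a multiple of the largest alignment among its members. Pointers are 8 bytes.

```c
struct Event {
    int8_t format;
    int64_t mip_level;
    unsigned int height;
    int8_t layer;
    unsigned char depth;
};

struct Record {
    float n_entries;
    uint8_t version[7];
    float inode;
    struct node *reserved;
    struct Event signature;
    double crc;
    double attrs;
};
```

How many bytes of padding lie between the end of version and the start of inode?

Event: 0..1  format  (1B, 1-aligned); 1..8  -- padding (7B); 8..16  mip_level  (8B, 8-aligned); 16..20  height  (4B, 4-aligned); 20..21  layer  (1B, 1-aligned); 21..22  depth  (1B, 1-aligned); 22..24  -- tail padding (2B); sizeof = 24, alignof = 8
0..4  n_entries  (4B, 4-aligned)
4..11  version  (7B, 1-aligned)
11..12  -- padding (1B)
12..16  inode  (4B, 4-aligned)

1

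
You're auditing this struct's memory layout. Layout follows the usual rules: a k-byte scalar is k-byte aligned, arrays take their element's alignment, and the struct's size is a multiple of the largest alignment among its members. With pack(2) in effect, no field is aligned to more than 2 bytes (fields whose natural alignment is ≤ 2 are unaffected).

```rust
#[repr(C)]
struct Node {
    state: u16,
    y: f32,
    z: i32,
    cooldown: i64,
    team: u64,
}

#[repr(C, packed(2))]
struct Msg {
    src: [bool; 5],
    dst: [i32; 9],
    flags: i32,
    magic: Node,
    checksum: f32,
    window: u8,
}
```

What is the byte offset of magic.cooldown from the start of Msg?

62

Node: 0..2  state  (2B, 2-aligned); 2..4  -- padding (2B); 4..8  y  (4B, 4-aligned); 8..12  z  (4B, 4-aligned); 12..16  -- padding (4B); 16..24  cooldown  (8B, 8-aligned); 24..32  team  (8B, 8-aligned); sizeof = 32, alignof = 8
0..5  src  (5B, 1-aligned)
5..6  -- padding (1B)
6..42  dst  (36B, 2-aligned)
42..46  flags  (4B, 2-aligned)
46..78  magic  (32B, 2-aligned)
within Node: cooldown at 16
46 + 16 = 62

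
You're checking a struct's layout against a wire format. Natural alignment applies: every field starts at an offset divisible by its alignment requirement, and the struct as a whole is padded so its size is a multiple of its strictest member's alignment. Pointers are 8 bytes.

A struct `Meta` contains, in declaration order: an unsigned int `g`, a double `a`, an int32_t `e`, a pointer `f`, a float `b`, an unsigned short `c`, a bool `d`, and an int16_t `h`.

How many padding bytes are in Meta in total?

@0: g [4B, align 4] → 4
+4 pad (align 8)
@8: a [8B, align 8] → 16
@16: e [4B, align 4] → 20
+4 pad (align 8)
@24: f [8B, align 8] → 32
@32: b [4B, align 4] → 36
@36: c [2B, align 2] → 38
@38: d [1B, align 1] → 39
+1 pad (align 2)
@40: h [2B, align 2] → 42
+6 tail pad (align 8)
size 48, align 8
data bytes 33, size 48 → padding 15

15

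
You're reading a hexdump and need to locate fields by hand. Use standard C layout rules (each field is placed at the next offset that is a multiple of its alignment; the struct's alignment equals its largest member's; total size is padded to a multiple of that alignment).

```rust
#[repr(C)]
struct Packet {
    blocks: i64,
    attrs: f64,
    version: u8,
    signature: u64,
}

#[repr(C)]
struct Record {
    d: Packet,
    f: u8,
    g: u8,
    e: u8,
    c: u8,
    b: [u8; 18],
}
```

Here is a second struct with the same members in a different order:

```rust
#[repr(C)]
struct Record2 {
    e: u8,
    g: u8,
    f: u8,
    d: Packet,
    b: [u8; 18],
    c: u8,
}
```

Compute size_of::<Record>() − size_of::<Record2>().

Packet: blocks at 0 (size 8, align 8) → ends 8; attrs at 8 (size 8, align 8) → ends 16; version at 16 (size 1, align 1) → ends 17; pad 7 to align 8 for signature; signature at 24 (size 8, align 8) → ends 32; total 32 bytes, alignment 8
d at 0 (size 32, align 8) → ends 32
f at 32 (size 1, align 1) → ends 33
g at 33 (size 1, align 1) → ends 34
e at 34 (size 1, align 1) → ends 35
c at 35 (size 1, align 1) → ends 36
b at 36 (size 18, align 1) → ends 54
tail pad 2 to reach multiple of 8
total 56 bytes, alignment 8
— Record2 —
e at 0 (size 1, align 1) → ends 1
g at 1 (size 1, align 1) → ends 2
f at 2 (size 1, align 1) → ends 3
pad 5 to align 8 for d
d at 8 (size 32, align 8) → ends 40
b at 40 (size 18, align 1) → ends 58
c at 58 (size 1, align 1) → ends 59
tail pad 5 to reach multiple of 8
total 64 bytes, alignment 8
56 − 64 = -8

-8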